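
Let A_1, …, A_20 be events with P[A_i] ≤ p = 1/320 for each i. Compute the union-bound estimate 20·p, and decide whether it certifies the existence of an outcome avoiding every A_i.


Union bound: P[∪_{i=1}^{20} A_i] ≤ Σ_i P[A_i] ≤ 20·p = 20·(1/320) = 1/16.
Numerically: 1/16 ≈ 0.0625000.
Is 1/16 < 1? YES.
Since P[∪ A_i] ≤ 1/16 < 1, the complement has P[∩ A_i^c] ≥ 1 − 1/16 = 15/16 > 0, so some outcome avoids every A_i.

20·p = 1/16 ≈ 0.0625000; existence CERTIFIED by the union bound.


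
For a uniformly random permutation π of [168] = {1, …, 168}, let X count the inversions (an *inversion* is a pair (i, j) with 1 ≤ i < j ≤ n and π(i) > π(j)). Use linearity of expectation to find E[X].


Write X = Σ X_I over the C(168, 2) = 14028 pairs i < j, with X_I the indicator of one inversion.
There are 14028 indicators.
For each fixed pair i < j, the values π(i) and π(j) are two distinct elements of {1, …, 168} in uniformly random order; by symmetry P[π(i) > π(j)] = 1/2.
By linearity: E[X] = 14028 · (1/2) = C(168, 2) · (1/2) = 14028/2 = 7014 ≈ 7014.000.

E[X] = 7014 = 7014.000.


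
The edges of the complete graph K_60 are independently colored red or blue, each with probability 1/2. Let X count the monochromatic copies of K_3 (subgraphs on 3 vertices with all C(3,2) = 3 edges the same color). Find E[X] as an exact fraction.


Let X = Σ_S X_S over the C(60, 3) = 34220 subsets S of size 3, where X_S = 1 if the K_3 on S is monochromatic.
For a fixed S, the K_3 on S has C(3, 2) = 3 edges. P[all 3 edges red] = (1/2)^3, and likewise for blue, so P[monochromatic] = 2·(1/2)^3 = 2^{1 − 3} = 1/4.
Summing: E[X] = C(60, 3) · 2^{1 − 3} = 34220 · 1/4 = 8555.
Numerically: E[X] ≈ 8555.00000.

E[X] = C(60,3)·2^(1−C(3,2)) = 8555 ≈ 8555.00000.


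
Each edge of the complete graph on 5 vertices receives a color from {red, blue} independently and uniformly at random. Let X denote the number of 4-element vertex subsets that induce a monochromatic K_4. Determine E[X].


Let X = Σ_S X_S over the C(5, 4) = 5 subsets S of size 4, where X_S = 1 if the K_4 on S is monochromatic.
For a fixed S, the K_4 on S has C(4, 2) = 6 edges. P[all 6 edges red] = (1/2)^6, and likewise for blue, so P[monochromatic] = 2·(1/2)^6 = 2^{1 − 6} = 1/32.
By linearity: E[X] = C(5, 4) · 2^{1 − 6} = 5 · 1/32 = 5/32.
Numerically: E[X] ≈ 0.1562.

E[X] = C(5,4)·2^(1−C(4,2)) = 5/32 ≈ 0.1562.


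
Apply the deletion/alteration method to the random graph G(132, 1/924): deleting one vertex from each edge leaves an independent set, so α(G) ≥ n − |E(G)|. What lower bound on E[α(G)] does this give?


E[|E(G)|] = C(132, 2)·p = 8646 · (1/924) = 131/14.
E[α(G)] ≥ n − E[|E(G)|] = 132 − 131/14 = 1717/14.
Numerically: ≈ 122.6429.
(This is only a lower bound; the true E[α(G)] may be larger.)

E[α(G)] ≥ 1717/14 ≈ 122.6429.


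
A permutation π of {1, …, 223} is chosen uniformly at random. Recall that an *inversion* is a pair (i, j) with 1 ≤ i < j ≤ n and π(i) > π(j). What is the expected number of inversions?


Write X = Σ X_I over the C(223, 2) = 24753 pairs i < j, with X_I the indicator of one inversion.
There are 24753 indicators.
For each fixed pair i < j, the values π(i) and π(j) are two distinct elements of {1, …, 223} in uniformly random order; by symmetry P[π(i) > π(j)] = 1/2.
By linearity: E[X] = 24753 · (1/2) = C(223, 2) · (1/2) = 24753/2 = 24753/2 ≈ 12376.50000.

E[X] = 24753/2 = 12376.50000.


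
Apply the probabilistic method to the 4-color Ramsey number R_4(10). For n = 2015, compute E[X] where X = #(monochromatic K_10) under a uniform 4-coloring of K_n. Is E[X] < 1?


E[X] = C(2015, 10) · 4^{1 − 45} = 297353674437325491072340253 · 4^{−44} = 297353674437325491072340253/309485009821345068724781056.
As a reduced fraction: E[X] = 297353674437325491072340253/309485009821345068724781056 ≈ 0.96080.
Is E[X] < 1? YES.
Since E[X] < 1, there exists a 4-coloring of K_{2015} with no monochromatic K_10; hence R_4(10) > 2015.

E[X] = 297353674437325491072340253/309485009821345068724781056 ≈ 0.96080; E[X] < 1, so R_4(10) > 2015.


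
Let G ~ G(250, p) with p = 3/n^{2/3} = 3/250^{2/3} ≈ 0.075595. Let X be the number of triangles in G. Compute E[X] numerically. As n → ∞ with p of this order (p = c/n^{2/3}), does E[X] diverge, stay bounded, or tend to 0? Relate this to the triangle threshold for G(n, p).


Number of potential triangles: C(250, 3) = 2573000.
Each occurs with probability p³ ≈ (0.075595)³ ≈ 4.3200000e-04.
By linearity: E[X] = C(250, 3)·p³ ≈ 2573000 · 4.3200000e-04 ≈ 1111.53600.
Since α = 2/3 < 1, p = c/n^{2/3} ≫ 1/n is above the triangle threshold p ~ 1/n. Asymptotically E[X] ~ (c³/6)·n^{3(1−α)} = (3³/6)·n^{1} → ∞; triangles are abundant w.h.p.

E[X] ≈ 1111.53600; in regime p = Θ(1/n^{2/3}) E[X] diverges (above the triangle threshold p ~ 1/n).


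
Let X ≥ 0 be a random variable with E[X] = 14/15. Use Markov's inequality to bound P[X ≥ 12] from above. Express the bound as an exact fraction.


μ = E[X] = 14/15, a = 12.
Markov: P[X ≥ 12] ≤ μ/a = (14/15)/12 = 7/90.
Numerically: ≈ 0.0778.
(Since a = 12 > μ = 0.9333, the bound 7/90 is < 1 and informative.)

P[X ≥ 12] ≤ 7/90 ≈ 0.0778.


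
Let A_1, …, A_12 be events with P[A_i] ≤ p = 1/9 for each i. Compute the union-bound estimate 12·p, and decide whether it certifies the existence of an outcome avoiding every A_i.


Union bound: P[∪_{i=1}^{12} A_i] ≤ Σ_i P[A_i] ≤ 12·p = 12·(1/9) = 4/3.
Numerically: 4/3 ≈ 1.3333.
Is 4/3 < 1? NO.
Since the bound 4/3 is ≥ 1, the union bound is uninformative here; it does NOT by itself certify existence.

12·p = 4/3 ≈ 1.3333; existence NOT certified by the union bound.


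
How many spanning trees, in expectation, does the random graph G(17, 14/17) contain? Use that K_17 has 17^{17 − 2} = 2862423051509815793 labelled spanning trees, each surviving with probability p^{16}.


K_17 has 17^{17 − 2} = 2862423051509815793 labelled spanning trees.
For each such spanning tree H, let X_H = 1 if all 16 edges of H are present in G. Then P[X_H = 1] = p^{16} = (14/17)^{16} = 2177953337809371136/48661191875666868481.
By linearity: E[X] = Σ_H E[X_H] = 2862423051509815793 · p^{16} = 2862423051509815793 · 2177953337809371136/48661191875666868481 = 2177953337809371136/17.
Numerically: E[X] ≈ 1.2811e+17.

E[X] = 2862423051509815793 · (14/17)^{16} = 2177953337809371136/17 ≈ 1.2811e+17.


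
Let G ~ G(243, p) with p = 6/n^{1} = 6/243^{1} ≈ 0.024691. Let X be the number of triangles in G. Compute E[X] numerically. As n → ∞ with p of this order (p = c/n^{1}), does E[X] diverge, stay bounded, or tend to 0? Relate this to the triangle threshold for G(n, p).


Number of potential triangles: C(243, 3) = 2362041.
Each occurs with probability p³ ≈ (0.024691)³ ≈ 1.5053411e-05.
By linearity: E[X] = C(243, 3)·p³ ≈ 2362041 · 1.5053411e-05 ≈ 35.55677.
Here α = 1, so p = 6/n is exactly at the triangle threshold p ~ 1/n. Asymptotically E[X] → c³/6 = 6³/6 = 36 ≈ 36.00000, a bounded constant. In this regime the triangle count is asymptotically Poisson(c³/6).

E[X] ≈ 35.55677; in regime p = Θ(1/n^{1}) E[X] stays bounded (at the triangle threshold p ~ 1/n).


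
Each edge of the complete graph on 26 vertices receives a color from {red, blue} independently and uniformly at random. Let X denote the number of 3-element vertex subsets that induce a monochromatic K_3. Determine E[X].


Let X = Σ_S X_S over the C(26, 3) = 2600 subsets S of size 3, where X_S = 1 if the K_3 on S is monochromatic.
For a fixed S, the K_3 on S has C(3, 2) = 3 edges. P[all 3 edges red] = (1/2)^3, and likewise for blue, so P[monochromatic] = 2·(1/2)^3 = 2^{1 − 3} = 1/4.
By linearity: E[X] = C(26, 3) · 2^{1 − 3} = 2600 · 1/4 = 650.
Numerically: E[X] ≈ 650.000000.

E[X] = C(26,3)·2^(1−C(3,2)) = 650 ≈ 650.000000.


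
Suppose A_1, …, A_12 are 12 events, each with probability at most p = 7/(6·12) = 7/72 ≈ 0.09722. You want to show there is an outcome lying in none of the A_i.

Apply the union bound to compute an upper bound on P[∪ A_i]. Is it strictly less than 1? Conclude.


Union bound: P[∪_{i=1}^{12} A_i] ≤ Σ_i P[A_i] ≤ 12·p = 12·(7/72) = 7/6.
Numerically: 7/6 ≈ 1.16667.
Is 7/6 < 1? NO.
Since the bound 7/6 is ≥ 1, the union bound is uninformative here; it does NOT by itself certify existence.

12·p = 7/6 ≈ 1.16667; existence NOT certified by the union bound.


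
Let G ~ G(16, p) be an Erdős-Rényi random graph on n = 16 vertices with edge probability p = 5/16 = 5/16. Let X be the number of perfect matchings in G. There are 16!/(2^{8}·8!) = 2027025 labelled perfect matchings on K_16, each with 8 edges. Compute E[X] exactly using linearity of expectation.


K_16 has 16!/(2^{8}·8!) = 2027025 labelled perfect matchings.
For each such perfect matching H, let X_H = 1 if all 8 edges of H are present in G. Then P[X_H = 1] = p^{8} = (5/16)^{8} = 390625/4294967296.
By linearity of expectation: E[X] = Σ_H E[X_H] = 2027025 · p^{8} = 2027025 · 390625/4294967296 = 791806640625/4294967296.
Numerically: E[X] ≈ 184.4.

E[X] = 2027025 · (5/16)^{8} = 791806640625/4294967296 ≈ 184.4.


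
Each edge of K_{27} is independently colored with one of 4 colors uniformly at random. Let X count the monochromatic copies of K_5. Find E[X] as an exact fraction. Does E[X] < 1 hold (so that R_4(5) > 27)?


E[X] = C(27, 5) · 4^{1 − 10} = 80730 · 4^{−9} = 80730/262144.
As a reduced fraction: E[X] = 40365/131072 ≈ 0.30796.
Is E[X] < 1? YES.
Since E[X] < 1, there exists a 4-coloring of K_{27} with no monochromatic K_5; hence R_4(5) > 27.

E[X] = 40365/131072 ≈ 0.30796; E[X] < 1, so R_4(5) > 27.


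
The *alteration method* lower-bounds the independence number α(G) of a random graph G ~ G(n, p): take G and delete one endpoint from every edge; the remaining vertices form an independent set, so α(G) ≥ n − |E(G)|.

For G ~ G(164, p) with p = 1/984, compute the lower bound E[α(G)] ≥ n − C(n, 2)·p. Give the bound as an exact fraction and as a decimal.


E[|E(G)|] = C(164, 2)·p = 13366 · (1/984) = 163/12.
E[α(G)] ≥ n − E[|E(G)|] = 164 − 163/12 = 1805/12.
Numerically: ≈ 150.416667.
(This is only a lower bound; the true E[α(G)] may be larger.)

E[α(G)] ≥ 1805/12 ≈ 150.416667.


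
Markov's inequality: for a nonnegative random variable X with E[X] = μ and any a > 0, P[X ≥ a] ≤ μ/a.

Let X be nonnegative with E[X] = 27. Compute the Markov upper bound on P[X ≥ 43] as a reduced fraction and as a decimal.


μ = E[X] = 27, a = 43.
Markov: P[X ≥ 43] ≤ μ/a = (27)/43 = 27/43.
Numerically: ≈ 0.627907.
(Since a = 43 > μ = 27.000000, the bound 27/43 is < 1 and informative.)

P[X ≥ 43] ≤ 27/43 ≈ 0.627907.


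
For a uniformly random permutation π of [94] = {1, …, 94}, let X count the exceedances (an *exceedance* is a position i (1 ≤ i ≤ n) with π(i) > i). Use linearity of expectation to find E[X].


Write X = Σ_{i=1}^{94} X_i, where X_i = 1_{π(i) > i}.
For each fixed i, π(i) is uniform over {1, …, 94} (marginal of a uniform permutation), so P[π(i) > i] = (n − i)/n. Summing: Σ_{i=1}^{94} (n − i)/n = (0 + 1 + … + 93)/94 = 94(94 − 1)/(2·94) = (94 − 1)/2.
Hence E[X] = Σ_{i=1}^{94} (94 − i)/94 = 93/2 ≈ 46.500.

E[X] = 93/2 = 46.500.


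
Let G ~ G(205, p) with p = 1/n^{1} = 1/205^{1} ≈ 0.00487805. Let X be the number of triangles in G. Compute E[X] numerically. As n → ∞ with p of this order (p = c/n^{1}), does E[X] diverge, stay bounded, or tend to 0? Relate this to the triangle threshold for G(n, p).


Number of potential triangles: C(205, 3) = 1414910.
Each occurs with probability p³ ≈ (0.00487805)³ ≈ 1.16074926e-07.
By linearity: E[X] = C(205, 3)·p³ ≈ 1414910 · 1.16074926e-07 ≈ 0.164236.
Here α = 1, so p = 1/n is exactly at the triangle threshold p ~ 1/n. Asymptotically E[X] → c³/6 = 1³/6 = 1/6 ≈ 0.166667, a bounded constant. In this regime the triangle count is asymptotically Poisson(c³/6).

E[X] ≈ 0.164236; in regime p = Θ(1/n^{1}) E[X] stays bounded (at the triangle threshold p ~ 1/n).


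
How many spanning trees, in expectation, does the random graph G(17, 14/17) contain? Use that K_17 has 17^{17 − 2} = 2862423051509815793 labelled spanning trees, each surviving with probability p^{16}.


K_17 has 17^{17 − 2} = 2862423051509815793 labelled spanning trees.
For each such spanning tree H, let X_H = 1 if all 16 edges of H are present in G. Then P[X_H = 1] = p^{16} = (14/17)^{16} = 2177953337809371136/48661191875666868481.
By linearity of expectation: E[X] = Σ_H E[X_H] = 2862423051509815793 · p^{16} = 2862423051509815793 · 2177953337809371136/48661191875666868481 = 2177953337809371136/17.
Numerically: E[X] ≈ 1.28e+17.

E[X] = 2862423051509815793 · (14/17)^{16} = 2177953337809371136/17 ≈ 1.28e+17.


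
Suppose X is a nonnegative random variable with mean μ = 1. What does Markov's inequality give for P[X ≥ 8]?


μ = E[X] = 1, a = 8.
Markov: P[X ≥ 8] ≤ μ/a = (1)/8 = 1/8.
Numerically: ≈ 0.125000.
(Since a = 8 > μ = 1.000000, the bound 1/8 is < 1 and informative.)

P[X ≥ 8] ≤ 1/8 ≈ 0.125000.


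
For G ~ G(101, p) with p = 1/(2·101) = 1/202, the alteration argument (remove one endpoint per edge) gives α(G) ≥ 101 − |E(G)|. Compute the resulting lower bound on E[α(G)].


E[|E(G)|] = C(101, 2)·p = 5050 · (1/202) = 25.
E[α(G)] ≥ n − E[|E(G)|] = 101 − 25 = 76.
Numerically: ≈ 76.0000.
(This is only a lower bound; the true E[α(G)] may be larger.)

E[α(G)] ≥ 76 ≈ 76.0000.


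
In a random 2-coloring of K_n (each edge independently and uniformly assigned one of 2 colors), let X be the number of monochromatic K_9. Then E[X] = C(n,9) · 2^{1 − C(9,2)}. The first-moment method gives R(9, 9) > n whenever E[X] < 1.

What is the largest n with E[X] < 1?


We need C(n, 9) · 2^{1 − 36} < 1, i.e. C(n, 9) < 2^{36 − 1} = 34359738368.
Check values of n near the boundary:
  n = 59: C(59, 9) = 12565671261; 12565671261 < 34359738368? YES
  n = 60: C(60, 9) = 14783142660; 14783142660 < 34359738368? YES
  n = 61: C(61, 9) = 17341763505; 17341763505 < 34359738368? YES
  n = 62: C(62, 9) = 20286591270; 20286591270 < 34359738368? YES
  n = 63: C(63, 9) = 23667689815; 23667689815 < 34359738368? YES
  n = 64: C(64, 9) = 27540584512; 27540584512 < 34359738368? YES
  n = 65: C(65, 9) = 31966749880; 31966749880 < 34359738368? YES
  n = 66: C(66, 9) = 37014131440; 37014131440 < 34359738368? NO
  n = 67: C(67, 9) = 42757703560; 42757703560 < 34359738368? NO
  n = 68: C(68, 9) = 49280065120; 49280065120 < 34359738368? NO
The largest n with C(n, 9) < 34359738368 is n = 65 (where E[X] = 3995843735/4294967296 ≈ 0.9304). Hence R(9, 9) > 65, i.e. R(9, 9) ≥ 66.

Largest n = 65; hence R(9, 9) > 65.


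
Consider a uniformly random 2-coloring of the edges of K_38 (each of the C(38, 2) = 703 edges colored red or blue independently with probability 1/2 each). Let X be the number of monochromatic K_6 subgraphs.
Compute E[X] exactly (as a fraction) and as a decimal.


Let X = Σ_S X_S over the C(38, 6) = 2760681 subsets S of size 6, where X_S = 1 if the K_6 on S is monochromatic.
For a fixed S, the K_6 on S has C(6, 2) = 15 edges. P[all 15 edges red] = (1/2)^15, and likewise for blue, so P[monochromatic] = 2·(1/2)^15 = 2^{1 − 15} = 1/16384.
Summing: E[X] = C(38, 6) · 2^{1 − 15} = 2760681 · 1/16384 = 2760681/16384.
Numerically: E[X] ≈ 168.498596.

E[X] = C(38,6)·2^(1−C(6,2)) = 2760681/16384 ≈ 168.498596.


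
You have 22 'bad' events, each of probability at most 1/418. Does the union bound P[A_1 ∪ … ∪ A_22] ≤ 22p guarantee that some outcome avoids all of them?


Union bound: P[∪_{i=1}^{22} A_i] ≤ Σ_i P[A_i] ≤ 22·p = 22·(1/418) = 1/19.
Numerically: 1/19 ≈ 0.052632.
Is 1/19 < 1? YES.
Since P[∪ A_i] ≤ 1/19 < 1, the complement has P[∩ A_i^c] ≥ 1 − 1/19 = 18/19 > 0, so some outcome avoids every A_i.

22·p = 1/19 ≈ 0.052632; existence CERTIFIED by the union bound.


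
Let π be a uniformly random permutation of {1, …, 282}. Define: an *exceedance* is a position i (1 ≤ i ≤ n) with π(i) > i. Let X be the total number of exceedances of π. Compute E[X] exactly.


Write X = Σ_{i=1}^{282} X_i, where X_i = 1_{π(i) > i}.
For each fixed i, π(i) is uniform over {1, …, 282} (marginal of a uniform permutation), so P[π(i) > i] = (n − i)/n. Summing: Σ_{i=1}^{282} (n − i)/n = (0 + 1 + … + 281)/282 = 282(282 − 1)/(2·282) = (282 − 1)/2.
Hence E[X] = Σ_{i=1}^{282} (282 − i)/282 = 281/2 ≈ 140.5000.

E[X] = 281/2 = 140.5000.


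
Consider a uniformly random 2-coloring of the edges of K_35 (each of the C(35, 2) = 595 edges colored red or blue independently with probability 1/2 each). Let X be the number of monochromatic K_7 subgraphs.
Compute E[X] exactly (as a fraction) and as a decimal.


Let X = Σ_S X_S over the C(35, 7) = 6724520 subsets S of size 7, where X_S = 1 if the K_7 on S is monochromatic.
For a fixed S, the K_7 on S has C(7, 2) = 21 edges. P[all 21 edges red] = (1/2)^21, and likewise for blue, so P[monochromatic] = 2·(1/2)^21 = 2^{1 − 21} = 1/1048576.
Summing: E[X] = C(35, 7) · 2^{1 − 21} = 6724520 · 1/1048576 = 840565/131072.
Numerically: E[X] ≈ 6.41300.

E[X] = C(35,7)·2^(1−C(7,2)) = 840565/131072 ≈ 6.41300.


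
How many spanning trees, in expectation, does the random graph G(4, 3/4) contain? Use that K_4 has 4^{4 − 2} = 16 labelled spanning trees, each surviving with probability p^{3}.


K_4 has 4^{4 − 2} = 16 labelled spanning trees.
For each such spanning tree H, let X_H = 1 if all 3 edges of H are present in G. Then P[X_H = 1] = p^{3} = (3/4)^{3} = 27/64.
By linearity of expectation: E[X] = Σ_H E[X_H] = 16 · p^{3} = 16 · 27/64 = 27/4.
Numerically: E[X] ≈ 6.75.

E[X] = 16 · (3/4)^{3} = 27/4 ≈ 6.75.


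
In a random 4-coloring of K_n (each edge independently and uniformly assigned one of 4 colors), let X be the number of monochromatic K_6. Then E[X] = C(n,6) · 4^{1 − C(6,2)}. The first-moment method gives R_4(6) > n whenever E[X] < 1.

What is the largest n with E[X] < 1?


We need C(n, 6) · 4^{1 − 15} < 1, i.e. C(n, 6) < 4^{15 − 1} = 268435456.
Check values of n near the boundary:
  n = 75: C(75, 6) = 201359550; 201359550 < 268435456? YES
  n = 76: C(76, 6) = 218618940; 218618940 < 268435456? YES
  n = 77: C(77, 6) = 237093780; 237093780 < 268435456? YES
  n = 78: C(78, 6) = 256851595; 256851595 < 268435456? YES
  n = 79: C(79, 6) = 277962685; 277962685 < 268435456? NO
  n = 80: C(80, 6) = 300500200; 300500200 < 268435456? NO
The largest n with C(n, 6) < 268435456 is n = 78 (where E[X] = 256851595/268435456 ≈ 0.957). Hence R_4(6) > 78, i.e. R_4(6) ≥ 79.

Largest n = 78; hence R_4(6) > 78.


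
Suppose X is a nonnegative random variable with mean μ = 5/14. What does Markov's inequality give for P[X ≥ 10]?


μ = E[X] = 5/14, a = 10.
Markov: P[X ≥ 10] ≤ μ/a = (5/14)/10 = 1/28.
Numerically: ≈ 0.03571.
(Since a = 10 > μ = 0.35714, the bound 1/28 is < 1 and informative.)

P[X ≥ 10] ≤ 1/28 ≈ 0.03571.


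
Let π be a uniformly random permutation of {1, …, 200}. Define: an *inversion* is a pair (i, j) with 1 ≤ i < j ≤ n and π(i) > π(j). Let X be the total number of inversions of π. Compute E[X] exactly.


Write X = Σ X_I over the C(200, 2) = 19900 pairs i < j, with X_I the indicator of one inversion.
There are 19900 indicators.
For each fixed pair i < j, the values π(i) and π(j) are two distinct elements of {1, …, 200} in uniformly random order; by symmetry P[π(i) > π(j)] = 1/2.
By linearity: E[X] = 19900 · (1/2) = C(200, 2) · (1/2) = 19900/2 = 9950 ≈ 9950.000000.

E[X] = 9950 = 9950.000000.


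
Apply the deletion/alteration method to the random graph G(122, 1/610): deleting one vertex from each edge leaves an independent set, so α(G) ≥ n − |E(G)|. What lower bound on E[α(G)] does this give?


E[|E(G)|] = C(122, 2)·p = 7381 · (1/610) = 121/10.
E[α(G)] ≥ n − E[|E(G)|] = 122 − 121/10 = 1099/10.
Numerically: ≈ 109.900000.
(This is only a lower bound; the true E[α(G)] may be larger.)

E[α(G)] ≥ 1099/10 ≈ 109.900000.


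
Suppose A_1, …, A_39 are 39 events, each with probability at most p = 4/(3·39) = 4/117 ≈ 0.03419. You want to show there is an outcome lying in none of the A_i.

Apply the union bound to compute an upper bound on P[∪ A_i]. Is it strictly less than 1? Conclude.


Union bound: P[∪_{i=1}^{39} A_i] ≤ Σ_i P[A_i] ≤ 39·p = 39·(4/117) = 4/3.
Numerically: 4/3 ≈ 1.33333.
Is 4/3 < 1? NO.
Since the bound 4/3 is ≥ 1, the union bound is uninformative here; it does NOT by itself certify existence.

39·p = 4/3 ≈ 1.33333; existence NOT certified by the union bound.


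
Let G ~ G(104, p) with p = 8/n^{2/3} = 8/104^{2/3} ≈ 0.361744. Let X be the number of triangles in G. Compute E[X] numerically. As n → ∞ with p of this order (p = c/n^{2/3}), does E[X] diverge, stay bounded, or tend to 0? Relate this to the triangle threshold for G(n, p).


Number of potential triangles: C(104, 3) = 182104.
Each occurs with probability p³ ≈ (0.361744)³ ≈ 4.73372781e-02.
By linearity: E[X] = C(104, 3)·p³ ≈ 182104 · 4.73372781e-02 ≈ 8620.307692.
Since α = 2/3 < 1, p = c/n^{2/3} ≫ 1/n is above the triangle threshold p ~ 1/n. Asymptotically E[X] ~ (c³/6)·n^{3(1−α)} = (8³/6)·n^{1} → ∞; triangles are abundant w.h.p.

E[X] ≈ 8620.307692; in regime p = Θ(1/n^{2/3}) E[X] diverges (above the triangle threshold p ~ 1/n).


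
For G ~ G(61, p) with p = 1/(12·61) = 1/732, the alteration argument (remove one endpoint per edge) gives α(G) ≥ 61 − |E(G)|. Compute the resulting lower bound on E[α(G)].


E[|E(G)|] = C(61, 2)·p = 1830 · (1/732) = 5/2.
E[α(G)] ≥ n − E[|E(G)|] = 61 − 5/2 = 117/2.
Numerically: ≈ 58.5000.
(This is only a lower bound; the true E[α(G)] may be larger.)

E[α(G)] ≥ 117/2 ≈ 58.5000.


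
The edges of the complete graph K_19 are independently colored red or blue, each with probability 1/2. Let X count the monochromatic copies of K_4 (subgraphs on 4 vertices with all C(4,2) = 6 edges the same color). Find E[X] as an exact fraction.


Let X = Σ_S X_S over the C(19, 4) = 3876 subsets S of size 4, where X_S = 1 if the K_4 on S is monochromatic.
For a fixed S, the K_4 on S has C(4, 2) = 6 edges. P[all 6 edges red] = (1/2)^6, and likewise for blue, so P[monochromatic] = 2·(1/2)^6 = 2^{1 − 6} = 1/32.
Summing: E[X] = C(19, 4) · 2^{1 − 6} = 3876 · 1/32 = 969/8.
Numerically: E[X] ≈ 121.125000.

E[X] = C(19,4)·2^(1−C(4,2)) = 969/8 ≈ 121.125000.


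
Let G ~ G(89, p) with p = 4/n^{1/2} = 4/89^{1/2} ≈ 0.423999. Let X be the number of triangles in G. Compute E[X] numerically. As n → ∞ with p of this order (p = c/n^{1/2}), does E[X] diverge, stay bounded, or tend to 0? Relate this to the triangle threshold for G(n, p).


Number of potential triangles: C(89, 3) = 113564.
Each occurs with probability p³ ≈ (0.423999)³ ≈ 7.62245667e-02.
By linearity: E[X] = C(89, 3)·p³ ≈ 113564 · 7.62245667e-02 ≈ 8656.366687.
Since α = 1/2 < 1, p = c/n^{1/2} ≫ 1/n is above the triangle threshold p ~ 1/n. Asymptotically E[X] ~ (c³/6)·n^{3(1−α)} = (4³/6)·n^{1.5} → ∞; triangles are abundant w.h.p.

E[X] ≈ 8656.366687; in regime p = Θ(1/n^{1/2}) E[X] diverges (above the triangle threshold p ~ 1/n).


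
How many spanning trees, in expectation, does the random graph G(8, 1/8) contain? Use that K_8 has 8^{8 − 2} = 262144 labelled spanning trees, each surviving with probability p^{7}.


K_8 has 8^{8 − 2} = 262144 labelled spanning trees.
For each such spanning tree H, let X_H = 1 if all 7 edges of H are present in G. Then P[X_H = 1] = p^{7} = (1/8)^{7} = 1/2097152.
By linearity: E[X] = Σ_H E[X_H] = 262144 · p^{7} = 262144 · 1/2097152 = 1/8.
Numerically: E[X] ≈ 0.125.

E[X] = 262144 · (1/8)^{7} = 1/8 ≈ 0.125.


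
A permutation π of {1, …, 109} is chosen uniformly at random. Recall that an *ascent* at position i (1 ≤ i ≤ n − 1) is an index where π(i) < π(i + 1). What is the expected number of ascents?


Write X = Σ X_I over i = 1, …, 108, with X_I the indicator of one ascent.
There are 108 indicators.
For each fixed i, the pair (π(i), π(i+1)) is a uniformly random ordered pair of distinct values from {1, …, 109}; by symmetry P[π(i) < π(i+1)] = 1/2.
By linearity: E[X] = 108 · (1/2) = (109 − 1) · (1/2) = 54 ≈ 54.000.

E[X] = 54 = 54.000.


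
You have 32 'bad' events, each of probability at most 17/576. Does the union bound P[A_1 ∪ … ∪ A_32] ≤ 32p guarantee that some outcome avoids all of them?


Union bound: P[∪_{i=1}^{32} A_i] ≤ Σ_i P[A_i] ≤ 32·p = 32·(17/576) = 17/18.
Numerically: 17/18 ≈ 0.9444444.
Is 17/18 < 1? YES.
Since P[∪ A_i] ≤ 17/18 < 1, the complement has P[∩ A_i^c] ≥ 1 − 17/18 = 1/18 > 0, so some outcome avoids every A_i.

32·p = 17/18 ≈ 0.9444444; existence CERTIFIED by the union bound.


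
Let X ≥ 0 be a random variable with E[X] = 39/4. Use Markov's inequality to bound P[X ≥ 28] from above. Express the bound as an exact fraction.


μ = E[X] = 39/4, a = 28.
Markov: P[X ≥ 28] ≤ μ/a = (39/4)/28 = 39/112.
Numerically: ≈ 0.348214.
(Since a = 28 > μ = 9.750000, the bound 39/112 is < 1 and informative.)

P[X ≥ 28] ≤ 39/112 ≈ 0.348214.


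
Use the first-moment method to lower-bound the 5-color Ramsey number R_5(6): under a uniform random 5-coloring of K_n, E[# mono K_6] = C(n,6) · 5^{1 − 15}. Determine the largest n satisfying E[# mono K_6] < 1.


We need C(n, 6) · 5^{1 − 15} < 1, i.e. C(n, 6) < 5^{15 − 1} = 6103515625.
Check values of n near the boundary:
  n = 124: C(124, 6) = 4465475476; 4465475476 < 6103515625? YES
  n = 125: C(125, 6) = 4690625500; 4690625500 < 6103515625? YES
  n = 126: C(126, 6) = 4925156775; 4925156775 < 6103515625? YES
  n = 127: C(127, 6) = 5169379425; 5169379425 < 6103515625? YES
  n = 128: C(128, 6) = 5423611200; 5423611200 < 6103515625? YES
  n = 129: C(129, 6) = 5688177600; 5688177600 < 6103515625? YES
  n = 130: C(130, 6) = 5963412000; 5963412000 < 6103515625? YES
  n = 131: C(131, 6) = 6249655776; 6249655776 < 6103515625? NO
  n = 132: C(132, 6) = 6547258432; 6547258432 < 6103515625? NO
The largest n with C(n, 6) < 6103515625 is n = 130 (where E[X] = 47707296/48828125 ≈ 0.977). Hence R_5(6) > 130, i.e. R_5(6) ≥ 131.

Largest n = 130; hence R_5(6) > 130.


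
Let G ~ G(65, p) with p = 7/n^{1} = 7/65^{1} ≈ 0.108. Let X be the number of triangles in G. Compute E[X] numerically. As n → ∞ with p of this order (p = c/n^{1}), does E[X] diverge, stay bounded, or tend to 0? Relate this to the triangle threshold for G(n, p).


Number of potential triangles: C(65, 3) = 43680.
Each occurs with probability p³ ≈ (0.108)³ ≈ 1.24898e-03.
By linearity: E[X] = C(65, 3)·p³ ≈ 43680 · 1.24898e-03 ≈ 54.555.
Here α = 1, so p = 7/n is exactly at the triangle threshold p ~ 1/n. Asymptotically E[X] → c³/6 = 7³/6 = 343/6 ≈ 57.167, a bounded constant. In this regime the triangle count is asymptotically Poisson(c³/6).

E[X] ≈ 54.555; in regime p = Θ(1/n^{1}) E[X] stays bounded (at the triangle threshold p ~ 1/n).


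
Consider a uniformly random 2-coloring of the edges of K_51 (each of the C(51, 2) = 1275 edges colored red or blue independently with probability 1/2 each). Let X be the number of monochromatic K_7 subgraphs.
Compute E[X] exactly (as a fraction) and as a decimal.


Let X = Σ_S X_S over the C(51, 7) = 115775100 subsets S of size 7, where X_S = 1 if the K_7 on S is monochromatic.
For a fixed S, the K_7 on S has C(7, 2) = 21 edges. P[all 21 edges red] = (1/2)^21, and likewise for blue, so P[monochromatic] = 2·(1/2)^21 = 2^{1 − 21} = 1/1048576.
Summing: E[X] = C(51, 7) · 2^{1 − 21} = 115775100 · 1/1048576 = 28943775/262144.
Numerically: E[X] ≈ 110.41174.

E[X] = C(51,7)·2^(1−C(7,2)) = 28943775/262144 ≈ 110.41174.


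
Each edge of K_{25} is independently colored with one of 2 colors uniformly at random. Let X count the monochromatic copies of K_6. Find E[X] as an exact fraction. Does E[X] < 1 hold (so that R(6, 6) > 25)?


E[X] = C(25, 6) · 2^{1 − 15} = 177100 · 2^{−14} = 177100/16384.
As a reduced fraction: E[X] = 44275/4096 ≈ 10.809326.
Is E[X] < 1? NO.
Since E[X] ≥ 1, the first-moment bound is inconclusive at n = 25; it does NOT by itself certify R(6, 6) > 25.

E[X] = 44275/4096 ≈ 10.809326; E[X] ≥ 1; first-moment method inconclusive here.


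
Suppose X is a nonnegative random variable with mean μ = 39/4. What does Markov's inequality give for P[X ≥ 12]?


μ = E[X] = 39/4, a = 12.
Markov: P[X ≥ 12] ≤ μ/a = (39/4)/12 = 13/16.
Numerically: ≈ 0.8125.
(Since a = 12 > μ = 9.7500, the bound 13/16 is < 1 and informative.)

P[X ≥ 12] ≤ 13/16 ≈ 0.8125.


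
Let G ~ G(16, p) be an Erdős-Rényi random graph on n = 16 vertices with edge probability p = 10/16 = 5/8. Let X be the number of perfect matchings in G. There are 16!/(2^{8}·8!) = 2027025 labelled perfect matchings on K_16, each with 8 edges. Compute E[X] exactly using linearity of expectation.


K_16 has 16!/(2^{8}·8!) = 2027025 labelled perfect matchings.
For each such perfect matching H, let X_H = 1 if all 8 edges of H are present in G. Then P[X_H = 1] = p^{8} = (5/8)^{8} = 390625/16777216.
Summing the indicators: E[X] = Σ_H E[X_H] = 2027025 · p^{8} = 2027025 · 390625/16777216 = 791806640625/16777216.
Numerically: E[X] ≈ 47195.4.

E[X] = 2027025 · (5/8)^{8} = 791806640625/16777216 ≈ 47195.4.


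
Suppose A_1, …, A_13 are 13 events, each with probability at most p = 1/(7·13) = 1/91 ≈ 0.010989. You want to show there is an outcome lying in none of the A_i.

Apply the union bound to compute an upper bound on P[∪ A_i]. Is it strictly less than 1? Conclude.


Union bound: P[∪_{i=1}^{13} A_i] ≤ Σ_i P[A_i] ≤ 13·p = 13·(1/91) = 1/7.
Numerically: 1/7 ≈ 0.142857.
Is 1/7 < 1? YES.
Since P[∪ A_i] ≤ 1/7 < 1, the complement has P[∩ A_i^c] ≥ 1 − 1/7 = 6/7 > 0, so some outcome avoids every A_i.

13·p = 1/7 ≈ 0.142857; existence CERTIFIED by the union bound.


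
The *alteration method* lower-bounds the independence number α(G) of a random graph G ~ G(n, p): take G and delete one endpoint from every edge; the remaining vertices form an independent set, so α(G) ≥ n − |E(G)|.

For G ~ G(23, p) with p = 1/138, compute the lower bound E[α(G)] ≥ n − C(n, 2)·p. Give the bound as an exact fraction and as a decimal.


E[|E(G)|] = C(23, 2)·p = 253 · (1/138) = 11/6.
E[α(G)] ≥ n − E[|E(G)|] = 23 − 11/6 = 127/6.
Numerically: ≈ 21.166667.
(This is only a lower bound; the true E[α(G)] may be larger.)

E[α(G)] ≥ 127/6 ≈ 21.166667.


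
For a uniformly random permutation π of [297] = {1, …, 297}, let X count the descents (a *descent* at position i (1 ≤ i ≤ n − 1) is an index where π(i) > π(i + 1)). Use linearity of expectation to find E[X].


Write X = Σ X_I over i = 1, …, 296, with X_I the indicator of one descent.
There are 296 indicators.
For each fixed i, the pair (π(i), π(i+1)) is a uniformly random ordered pair of distinct values from {1, …, 297}; by symmetry P[π(i) > π(i+1)] = 1/2.
By linearity: E[X] = 296 · (1/2) = (297 − 1) · (1/2) = 148 ≈ 148.00000.

E[X] = 148 = 148.00000.


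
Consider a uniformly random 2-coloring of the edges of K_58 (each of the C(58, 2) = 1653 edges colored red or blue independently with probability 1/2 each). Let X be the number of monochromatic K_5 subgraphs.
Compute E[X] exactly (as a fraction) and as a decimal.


Let X = Σ_S X_S over the C(58, 5) = 4582116 subsets S of size 5, where X_S = 1 if the K_5 on S is monochromatic.
For a fixed S, the K_5 on S has C(5, 2) = 10 edges. P[all 10 edges red] = (1/2)^10, and likewise for blue, so P[monochromatic] = 2·(1/2)^10 = 2^{1 − 10} = 1/512.
By linearity: E[X] = C(58, 5) · 2^{1 − 10} = 4582116 · 1/512 = 1145529/128.
Numerically: E[X] ≈ 8949.44531.

E[X] = C(58,5)·2^(1−C(5,2)) = 1145529/128 ≈ 8949.44531.


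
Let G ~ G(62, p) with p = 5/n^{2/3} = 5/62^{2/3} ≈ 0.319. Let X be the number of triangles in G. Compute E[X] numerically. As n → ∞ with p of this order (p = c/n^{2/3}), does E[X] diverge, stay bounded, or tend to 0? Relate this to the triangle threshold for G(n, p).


Number of potential triangles: C(62, 3) = 37820.
Each occurs with probability p³ ≈ (0.319)³ ≈ 3.25182e-02.
By linearity: E[X] = C(62, 3)·p³ ≈ 37820 · 3.25182e-02 ≈ 1229.839.
Since α = 2/3 < 1, p = c/n^{2/3} ≫ 1/n is above the triangle threshold p ~ 1/n. Asymptotically E[X] ~ (c³/6)·n^{3(1−α)} = (5³/6)·n^{1} → ∞; triangles are abundant w.h.p.

E[X] ≈ 1229.839; in regime p = Θ(1/n^{2/3}) E[X] diverges (above the triangle threshold p ~ 1/n).


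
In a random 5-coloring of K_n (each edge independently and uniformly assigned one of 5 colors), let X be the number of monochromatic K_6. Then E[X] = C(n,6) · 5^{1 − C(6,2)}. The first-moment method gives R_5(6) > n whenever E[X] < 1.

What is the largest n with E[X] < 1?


We need C(n, 6) · 5^{1 − 15} < 1, i.e. C(n, 6) < 5^{15 − 1} = 6103515625.
Check values of n near the boundary:
  n = 124: C(124, 6) = 4465475476; 4465475476 < 6103515625? YES
  n = 125: C(125, 6) = 4690625500; 4690625500 < 6103515625? YES
  n = 126: C(126, 6) = 4925156775; 4925156775 < 6103515625? YES
  n = 127: C(127, 6) = 5169379425; 5169379425 < 6103515625? YES
  n = 128: C(128, 6) = 5423611200; 5423611200 < 6103515625? YES
  n = 129: C(129, 6) = 5688177600; 5688177600 < 6103515625? YES
  n = 130: C(130, 6) = 5963412000; 5963412000 < 6103515625? YES
  n = 131: C(131, 6) = 6249655776; 6249655776 < 6103515625? NO
The largest n with C(n, 6) < 6103515625 is n = 130 (where E[X] = 47707296/48828125 ≈ 0.977). Hence R_5(6) > 130, i.e. R_5(6) ≥ 131.

Largest n = 130; hence R_5(6) > 130.


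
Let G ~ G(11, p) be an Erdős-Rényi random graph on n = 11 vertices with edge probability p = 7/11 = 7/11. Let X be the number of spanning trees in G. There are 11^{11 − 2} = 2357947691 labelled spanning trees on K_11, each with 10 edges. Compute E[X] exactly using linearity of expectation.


K_11 has 11^{11 − 2} = 2357947691 labelled spanning trees.
For each such spanning tree H, let X_H = 1 if all 10 edges of H are present in G. Then P[X_H = 1] = p^{10} = (7/11)^{10} = 282475249/25937424601.
By linearity of expectation: E[X] = Σ_H E[X_H] = 2357947691 · p^{10} = 2357947691 · 282475249/25937424601 = 282475249/11.
Numerically: E[X] ≈ 2.568e+07.

E[X] = 2357947691 · (7/11)^{10} = 282475249/11 ≈ 2.568e+07.


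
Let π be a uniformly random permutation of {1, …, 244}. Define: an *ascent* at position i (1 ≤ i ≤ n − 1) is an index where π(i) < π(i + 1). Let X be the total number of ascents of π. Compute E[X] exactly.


Write X = Σ X_I over i = 1, …, 243, with X_I the indicator of one ascent.
There are 243 indicators.
For each fixed i, the pair (π(i), π(i+1)) is a uniformly random ordered pair of distinct values from {1, …, 244}; by symmetry P[π(i) < π(i+1)] = 1/2.
By linearity: E[X] = 243 · (1/2) = (244 − 1) · (1/2) = 243/2 ≈ 121.50000.

E[X] = 243/2 = 121.50000.


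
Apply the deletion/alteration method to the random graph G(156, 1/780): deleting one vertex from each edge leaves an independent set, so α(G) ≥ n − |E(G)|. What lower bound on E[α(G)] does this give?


E[|E(G)|] = C(156, 2)·p = 12090 · (1/780) = 31/2.
E[α(G)] ≥ n − E[|E(G)|] = 156 − 31/2 = 281/2.
Numerically: ≈ 140.500.
(This is only a lower bound; the true E[α(G)] may be larger.)

E[α(G)] ≥ 281/2 ≈ 140.500.


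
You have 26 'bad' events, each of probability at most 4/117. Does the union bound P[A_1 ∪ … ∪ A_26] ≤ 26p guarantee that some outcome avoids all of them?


Union bound: P[∪_{i=1}^{26} A_i] ≤ Σ_i P[A_i] ≤ 26·p = 26·(4/117) = 8/9.
Numerically: 8/9 ≈ 0.888889.
Is 8/9 < 1? YES.
Since P[∪ A_i] ≤ 8/9 < 1, the complement has P[∩ A_i^c] ≥ 1 − 8/9 = 1/9 > 0, so some outcome avoids every A_i.

26·p = 8/9 ≈ 0.888889; existence CERTIFIED by the union bound.


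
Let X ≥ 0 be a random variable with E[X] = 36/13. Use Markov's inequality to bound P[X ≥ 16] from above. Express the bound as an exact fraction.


μ = E[X] = 36/13, a = 16.
Markov: P[X ≥ 16] ≤ μ/a = (36/13)/16 = 9/52.
Numerically: ≈ 0.17308.
(Since a = 16 > μ = 2.76923, the bound 9/52 is < 1 and informative.)

P[X ≥ 16] ≤ 9/52 ≈ 0.17308.


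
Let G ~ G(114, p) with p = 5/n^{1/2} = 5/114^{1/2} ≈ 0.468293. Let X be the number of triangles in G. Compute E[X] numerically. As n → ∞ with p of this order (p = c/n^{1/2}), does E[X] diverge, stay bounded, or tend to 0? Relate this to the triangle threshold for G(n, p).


Number of potential triangles: C(114, 3) = 240464.
Each occurs with probability p³ ≈ (0.468293)³ ≈ 1.02695813e-01.
By linearity: E[X] = C(114, 3)·p³ ≈ 240464 · 1.02695813e-01 ≈ 24694.645899.
Since α = 1/2 < 1, p = c/n^{1/2} ≫ 1/n is above the triangle threshold p ~ 1/n. Asymptotically E[X] ~ (c³/6)·n^{3(1−α)} = (5³/6)·n^{1.5} → ∞; triangles are abundant w.h.p.

E[X] ≈ 24694.645899; in regime p = Θ(1/n^{1/2}) E[X] diverges (above the triangle threshold p ~ 1/n).


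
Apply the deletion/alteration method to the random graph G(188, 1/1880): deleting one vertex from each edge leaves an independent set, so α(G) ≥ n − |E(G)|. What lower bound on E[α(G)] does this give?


E[|E(G)|] = C(188, 2)·p = 17578 · (1/1880) = 187/20.
E[α(G)] ≥ n − E[|E(G)|] = 188 − 187/20 = 3573/20.
Numerically: ≈ 178.650000.
(This is only a lower bound; the true E[α(G)] may be larger.)

E[α(G)] ≥ 3573/20 ≈ 178.650000.


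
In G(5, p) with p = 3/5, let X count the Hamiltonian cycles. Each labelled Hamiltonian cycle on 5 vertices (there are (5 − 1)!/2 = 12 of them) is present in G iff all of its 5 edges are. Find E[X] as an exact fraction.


K_5 has (5 − 1)!/2 = 12 labelled Hamiltonian cycles.
For each such Hamiltonian cycle H, let X_H = 1 if all 5 edges of H are present in G. Then P[X_H = 1] = p^{5} = (3/5)^{5} = 243/3125.
Summing the indicators: E[X] = Σ_H E[X_H] = 12 · p^{5} = 12 · 243/3125 = 2916/3125.
Numerically: E[X] ≈ 0.93312.

E[X] = 12 · (3/5)^{5} = 2916/3125 ≈ 0.93312.


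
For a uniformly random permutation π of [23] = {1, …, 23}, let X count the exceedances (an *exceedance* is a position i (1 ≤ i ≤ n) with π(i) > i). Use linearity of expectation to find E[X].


Write X = Σ_{i=1}^{23} X_i, where X_i = 1_{π(i) > i}.
For each fixed i, π(i) is uniform over {1, …, 23} (marginal of a uniform permutation), so P[π(i) > i] = (n − i)/n. Summing: Σ_{i=1}^{23} (n − i)/n = (0 + 1 + … + 22)/23 = 23(23 − 1)/(2·23) = (23 − 1)/2.
Hence E[X] = Σ_{i=1}^{23} (23 − i)/23 = 11 ≈ 11.00000.

E[X] = 11 = 11.00000.


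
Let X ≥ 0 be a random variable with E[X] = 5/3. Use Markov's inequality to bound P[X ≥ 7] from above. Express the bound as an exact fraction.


μ = E[X] = 5/3, a = 7.
Markov: P[X ≥ 7] ≤ μ/a = (5/3)/7 = 5/21.
Numerically: ≈ 0.238095.
(Since a = 7 > μ = 1.666667, the bound 5/21 is < 1 and informative.)

P[X ≥ 7] ≤ 5/21 ≈ 0.238095.


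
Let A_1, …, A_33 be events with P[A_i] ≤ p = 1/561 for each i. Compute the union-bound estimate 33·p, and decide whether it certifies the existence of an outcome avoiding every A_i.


Union bound: P[∪_{i=1}^{33} A_i] ≤ Σ_i P[A_i] ≤ 33·p = 33·(1/561) = 1/17.
Numerically: 1/17 ≈ 0.058824.
Is 1/17 < 1? YES.
Since P[∪ A_i] ≤ 1/17 < 1, the complement has P[∩ A_i^c] ≥ 1 − 1/17 = 16/17 > 0, so some outcome avoids every A_i.

33·p = 1/17 ≈ 0.058824; existence CERTIFIED by the union bound.


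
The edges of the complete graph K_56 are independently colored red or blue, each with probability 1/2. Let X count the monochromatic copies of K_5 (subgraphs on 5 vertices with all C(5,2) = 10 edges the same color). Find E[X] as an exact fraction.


Let X = Σ_S X_S over the C(56, 5) = 3819816 subsets S of size 5, where X_S = 1 if the K_5 on S is monochromatic.
For a fixed S, the K_5 on S has C(5, 2) = 10 edges. P[all 10 edges red] = (1/2)^10, and likewise for blue, so P[monochromatic] = 2·(1/2)^10 = 2^{1 − 10} = 1/512.
Summing: E[X] = C(56, 5) · 2^{1 − 10} = 3819816 · 1/512 = 477477/64.
Numerically: E[X] ≈ 7460.5781.

E[X] = C(56,5)·2^(1−C(5,2)) = 477477/64 ≈ 7460.5781.
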